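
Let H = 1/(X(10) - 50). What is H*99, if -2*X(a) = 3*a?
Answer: -99/65 ≈ -1.5231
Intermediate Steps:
X(a) = -3*a/2
H = -1/65 (H = 1/(-3/2*10 - 50) = 1/(-15 - 50) = 1/(-65) = -1/65 ≈ -0.015385)
H*99 = -1/65*99 = -99/65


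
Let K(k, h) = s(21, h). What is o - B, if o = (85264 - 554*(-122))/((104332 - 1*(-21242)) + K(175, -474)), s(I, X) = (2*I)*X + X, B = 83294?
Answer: -2190427399/26298 ≈ -83293.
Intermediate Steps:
s(I, X) = X + 2*I*X (s(I, X) = 2*I*X + X = X + 2*I*X)
K(k, h) = 43*h (K(k, h) = h*(1 + 2*21) = h*(1 + 42) = h*43 = 43*h)
o = 38213/26298 (o = (85264 - 554*(-122))/((104332 - 1*(-21242)) + 43*(-474)) = (85264 + 67588)/((104332 + 21242) - 20382) = 152852/(125574 - 20382) = 152852/105192 = 152852*(1/105192) = 38213/26298 ≈ 1.4531)
o - B = 38213/26298 - 1*83294 = 38213/26298 - 83294 = -2190427399/26298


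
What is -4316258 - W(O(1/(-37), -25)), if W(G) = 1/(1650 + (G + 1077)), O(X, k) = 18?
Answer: -11848128211/2745 ≈ -4.3163e+6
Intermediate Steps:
W(G) = 1/(2727 + G) (W(G) = 1/(1650 + (1077 + G)) = 1/(2727 + G))
-4316258 - W(O(1/(-37), -25)) = -4316258 - 1/(2727 + 18) = -4316258 - 1/2745 = -11848128211/2745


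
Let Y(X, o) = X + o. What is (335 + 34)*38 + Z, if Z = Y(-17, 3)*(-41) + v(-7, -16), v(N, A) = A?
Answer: 14580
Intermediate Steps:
Z = 558 (Z = (-17 + 3)*(-41) - 16 = -14*(-41) - 16 = 574 - 16 = 558)
(335 + 34)*38 + Z = (335 + 34)*38 + 558 = 369*38 + 558 = 14022 + 558 = 14580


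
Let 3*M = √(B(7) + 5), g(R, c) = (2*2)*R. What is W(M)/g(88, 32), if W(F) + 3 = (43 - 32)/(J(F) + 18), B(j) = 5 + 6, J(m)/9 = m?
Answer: -79/10560 ≈ -0.0074811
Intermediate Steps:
g(R, c) = 4*R
J(m) = 9*m
B(j) = 11
M = 4/3 (M = √(11 + 5)/3 = √16/3 = (⅓)*4 = 4/3 ≈ 1.3333)
W(F) = -3 + 11/(18 + 9*F) (W(F) = -3 + (43 - 32)/(9*F + 18) = -3 + 11/(18 + 9*F))
W(M)/g(88, 32) = ((-43 - 27*4/3)/(9*(2 + 4/3)))/((4*88)) = ((-43 - 36)/(9*(10/3)))/352 = ((⅑)*(3/10)*(-79))*(1/352) = -79/30*1/352 = -79/10560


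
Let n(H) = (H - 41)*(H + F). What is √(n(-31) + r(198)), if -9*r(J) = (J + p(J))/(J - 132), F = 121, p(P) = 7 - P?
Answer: I*√254042382/198 ≈ 80.499*I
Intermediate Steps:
n(H) = (-41 + H)*(121 + H) (n(H) = (H - 41)*(H + 121) = (-41 + H)*(121 + H))
r(J) = -7/(9*(-132 + J)) (r(J) = -(J + (7 - J))/(9*(J - 132)) = -7/(9*(-132 + J)))
√(n(-31) + r(198)) = √((-4961 + (-31)² + 80*(-31)) - 7/(-1188 + 9*198)) = √((-4961 + 961 - 2480) - 7/(-1188 + 1782)) = √(-6480 - 7/594) = √(-3849127/594) = I*√254042382/198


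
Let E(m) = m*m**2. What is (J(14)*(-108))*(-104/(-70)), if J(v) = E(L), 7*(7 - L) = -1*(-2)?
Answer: -583069968/12005 ≈ -48569.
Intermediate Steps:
L = 47/7 (L = 7 - (-1)*(-2)/7 = 7 - 1/7*2 = 7 - 2/7 = 47/7 ≈ 6.7143)
E(m) = m**3
J(v) = 103823/343 (J(v) = (47/7)**3 = 103823/343)
(J(14)*(-108))*(-104/(-70)) = ((103823/343)*(-108))*(-104/(-70)) = -(-1166139936)*(-1)/(343*70) = -11212884/343*52/35 = -583069968/12005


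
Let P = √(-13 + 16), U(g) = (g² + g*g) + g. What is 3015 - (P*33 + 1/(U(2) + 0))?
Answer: 30149/10 - 33*√3 ≈ 2957.7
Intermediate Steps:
U(g) = g + 2*g² (U(g) = (g² + g²) + g = 2*g² + g = g + 2*g²)
P = √3 ≈ 1.7320
3015 - (P*33 + 1/(U(2) + 0)) = 3015 - (√3*33 + 1/(2*(1 + 2*2) + 0)) = 3015 - (33*√3 + 1/(2*(1 + 4) + 0)) = 3015 - (33*√3 + 1/(2*5 + 0)) = 3015 - (33*√3 + 1/(10 + 0)) = 3015 - (33*√3 + 1/10) = 3015 - (33*√3 + ⅒) = 3015 - (⅒ + 33*√3) = 3015 + (-⅒ - 33*√3) = 30149/10 - 33*√3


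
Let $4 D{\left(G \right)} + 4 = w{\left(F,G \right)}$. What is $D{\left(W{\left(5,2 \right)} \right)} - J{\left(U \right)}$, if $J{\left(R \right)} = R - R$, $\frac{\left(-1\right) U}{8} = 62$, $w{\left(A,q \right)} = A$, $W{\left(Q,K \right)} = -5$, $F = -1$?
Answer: $- \frac{5}{4} \approx -1.25$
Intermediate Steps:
$D{\left(G \right)} = - \frac{5}{4}$ ($D{\left(G \right)} = -1 + \frac{1}{4} \left(-1\right) = -1 - \frac{1}{4} = - \frac{5}{4}$)
$U = -496$ ($U = \left(-8\right) 62 = -496$)
$J{\left(R \right)} = 0$
$D{\left(W{\left(5,2 \right)} \right)} - J{\left(U \right)} = - \frac{5}{4} - 0 = - \frac{5}{4} + 0 = - \frac{5}{4}$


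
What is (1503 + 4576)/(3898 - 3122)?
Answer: 6079/776 ≈ 7.8338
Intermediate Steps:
(1503 + 4576)/(3898 - 3122) = 6079/776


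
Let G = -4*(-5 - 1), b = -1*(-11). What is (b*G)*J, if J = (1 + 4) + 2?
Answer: 1848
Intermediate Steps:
J = 7 (J = 5 + 2 = 7)
b = 11
G = 24 (G = -4*(-6) = 24)
(b*G)*J = (11*24)*7 = 264*7 = 1848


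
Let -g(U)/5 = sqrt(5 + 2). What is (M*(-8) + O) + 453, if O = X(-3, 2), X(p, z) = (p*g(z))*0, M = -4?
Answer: 485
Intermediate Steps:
g(U) = -5*sqrt(7) (g(U) = -5*sqrt(5 + 2) = -5*sqrt(7))
X(p, z) = 0 (X(p, z) = (p*(-5*sqrt(7)))*0 = -5*p*sqrt(7)*0 = 0)
O = 0
(M*(-8) + O) + 453 = (-4*(-8) + 0) + 453 = (32 + 0) + 453 = 32 + 453 = 485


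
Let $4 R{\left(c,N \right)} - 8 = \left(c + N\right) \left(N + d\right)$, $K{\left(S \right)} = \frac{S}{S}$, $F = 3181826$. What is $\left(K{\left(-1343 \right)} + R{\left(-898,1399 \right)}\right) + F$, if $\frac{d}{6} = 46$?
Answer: $\frac{13566491}{4} \approx 3.3916 \cdot 10^{6}$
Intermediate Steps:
$d = 276$ ($d = 6 \cdot 46 = 276$)
$K{\left(S \right)} = 1$
$R{\left(c,N \right)} = 2 + \frac{\left(276 + N\right) \left(N + c\right)}{4}$ ($R{\left(c,N \right)} = 2 + \frac{\left(c + N\right) \left(N + 276\right)}{4} = 2 + \frac{\left(N + c\right) \left(276 + N\right)}{4} = 2 + \frac{\left(276 + N\right) \left(N + c\right)}{4}$)
$\left(K{\left(-1343 \right)} + R{\left(-898,1399 \right)}\right) + F = \left(1 + \left(2 + 69 \cdot 1399 + 69 \left(-898\right) + \frac{1399^{2}}{4} + \frac{1}{4} \cdot 1399 \left(-898\right)\right)\right) + 3181826 = \left(1 + \left(2 + 96531 - 61962 + \frac{1}{4} \cdot 1957201 - \frac{628151}{2}\right)\right) + 3181826 = \left(1 + \left(2 + 96531 - 61962 + \frac{1957201}{4} - \frac{628151}{2}\right)\right) + 3181826 = \left(1 + \frac{839183}{4}\right) + 3181826 = \frac{839187}{4} + 3181826 = \frac{13566491}{4}$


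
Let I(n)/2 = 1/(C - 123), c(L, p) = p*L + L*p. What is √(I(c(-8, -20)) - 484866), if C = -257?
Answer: I*√17503662790/190 ≈ 696.32*I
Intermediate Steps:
c(L, p) = 2*L*p (c(L, p) = L*p + L*p = 2*L*p)
I(n) = -1/190 (I(n) = 2/(-257 - 123) = 2/(-380) = 2*(-1/380) = -1/190)
√(I(c(-8, -20)) - 484866) = √(-1/190 - 484866) = √(-92124541/190) = I*√17503662790/190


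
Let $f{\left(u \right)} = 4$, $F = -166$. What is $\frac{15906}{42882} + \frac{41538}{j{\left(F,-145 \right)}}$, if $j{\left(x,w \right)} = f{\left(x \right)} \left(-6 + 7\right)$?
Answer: $\frac{148441345}{14294} \approx 10385.0$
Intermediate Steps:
$j{\left(x,w \right)} = 4$ ($j{\left(x,w \right)} = 4 \left(-6 + 7\right) = 4 \cdot 1 = 4$)
$\frac{15906}{42882} + \frac{41538}{j{\left(F,-145 \right)}} = \frac{15906}{42882} + \frac{41538}{4} = 15906 \cdot \frac{1}{42882} + 41538 \cdot \frac{1}{4} = \frac{2651}{7147} + \frac{20769}{2} = \frac{148441345}{14294}$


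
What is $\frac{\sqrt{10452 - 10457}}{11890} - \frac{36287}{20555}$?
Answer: $- \frac{36287}{20555} + \frac{i \sqrt{5}}{11890} \approx -1.7654 + 0.00018806 i$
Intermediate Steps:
$\frac{\sqrt{10452 - 10457}}{11890} - \frac{36287}{20555} = \sqrt{-5} \cdot \frac{1}{11890} - \frac{36287}{20555} = i \sqrt{5} \cdot \frac{1}{11890} - \frac{36287}{20555} = \frac{i \sqrt{5}}{11890} - \frac{36287}{20555} = - \frac{36287}{20555} + \frac{i \sqrt{5}}{11890}$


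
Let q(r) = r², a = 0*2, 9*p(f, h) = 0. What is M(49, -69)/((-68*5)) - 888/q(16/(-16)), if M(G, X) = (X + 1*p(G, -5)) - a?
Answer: -301851/340 ≈ -887.80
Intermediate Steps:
p(f, h) = 0 (p(f, h) = (⅑)*0 = 0)
a = 0
M(G, X) = X (M(G, X) = (X + 1*0) - 1*0 = (X + 0) + 0 = X + 0 = X)
M(49, -69)/((-68*5)) - 888/q(16/(-16)) = -69/((-68*5)) - 888/1² = -69/(-340) - 888/1² = -69*(-1/340) - 888/((-1)²) = 69/340 - 888/1 = 69/340 - 888*1 = 69/340 - 888 = -301851/340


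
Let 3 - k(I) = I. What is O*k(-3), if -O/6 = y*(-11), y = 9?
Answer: 3564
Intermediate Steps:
k(I) = 3 - I
O = 594 (O = -54*(-11) = -6*(-99) = 594)
O*k(-3) = 594*(3 - 1*(-3)) = 594*(3 + 3) = 594*6 = 3564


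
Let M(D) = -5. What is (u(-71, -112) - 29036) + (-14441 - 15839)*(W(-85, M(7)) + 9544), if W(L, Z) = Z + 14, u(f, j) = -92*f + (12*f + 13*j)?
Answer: -289289652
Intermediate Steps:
u(f, j) = -80*f + 13*j
W(L, Z) = 14 + Z
(u(-71, -112) - 29036) + (-14441 - 15839)*(W(-85, M(7)) + 9544) = ((-80*(-71) + 13*(-112)) - 29036) + (-14441 - 15839)*((14 - 5) + 9544) = ((5680 - 1456) - 29036) - 30280*(9 + 9544) = (4224 - 29036) - 30280*9553 = -24812 - 289264840 = -289289652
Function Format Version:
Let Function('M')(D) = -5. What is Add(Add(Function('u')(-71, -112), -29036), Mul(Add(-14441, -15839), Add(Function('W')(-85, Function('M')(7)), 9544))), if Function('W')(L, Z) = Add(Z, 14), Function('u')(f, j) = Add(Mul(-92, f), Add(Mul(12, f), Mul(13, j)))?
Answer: -289289652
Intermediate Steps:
Function('u')(f, j) = Add(Mul(-80, f), Mul(13, j))
Function('W')(L, Z) = Add(14, Z)
Add(Add(Function('u')(-71, -112), -29036), Mul(Add(-14441, -15839), Add(Function('W')(-85, Function('M')(7)), 9544))) = Add(Add(Add(Mul(-80, -71), Mul(13, -112)), -29036), Mul(Add(-14441, -15839), Add(Add(14, -5), 9544))) = Add(Add(Add(5680, -1456), -29036), Mul(-30280, Add(9, 9544))) = Add(Add(4224, -29036), Mul(-30280, 9553)) = Add(-24812, -289264840) = -289289652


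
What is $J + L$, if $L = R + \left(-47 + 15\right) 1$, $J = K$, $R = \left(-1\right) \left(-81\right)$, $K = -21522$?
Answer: $-21473$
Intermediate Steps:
$R = 81$
$J = -21522$
$L = 49$ ($L = 81 + \left(-47 + 15\right) 1 = 81 - 32 = 49$)
$J + L = -21522 + 49 = -21473$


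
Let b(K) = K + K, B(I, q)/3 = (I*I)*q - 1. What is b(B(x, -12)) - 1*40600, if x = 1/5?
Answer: -1015222/25 ≈ -40609.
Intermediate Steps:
x = 1/5 ≈ 0.20000
B(I, q) = -3 + 3*q*I**2 (B(I, q) = 3*((I*I)*q - 1) = 3*(I**2*q - 1) = 3*(q*I**2 - 1) = 3*(-1 + q*I**2) = -3 + 3*q*I**2)
b(K) = 2*K
b(B(x, -12)) - 1*40600 = 2*(-3 + 3*(-12)*(1/5)**2) - 1*40600 = 2*(-3 + 3*(-12)*(1/25)) - 40600 = 2*(-3 - 36/25) - 40600 = 2*(-111/25) - 40600 = -222/25 - 40600 = -1015222/25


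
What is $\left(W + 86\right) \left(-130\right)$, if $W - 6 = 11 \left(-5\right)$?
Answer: $-4810$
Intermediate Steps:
$W = -49$ ($W = 6 + 11 \left(-5\right) = 6 - 55 = -49$)
$\left(W + 86\right) \left(-130\right) = \left(-49 + 86\right) \left(-130\right) = 37 \left(-130\right) = -4810$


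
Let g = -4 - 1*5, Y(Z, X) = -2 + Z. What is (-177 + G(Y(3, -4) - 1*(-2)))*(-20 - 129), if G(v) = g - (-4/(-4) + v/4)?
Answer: 111899/4 ≈ 27975.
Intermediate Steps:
g = -9 (g = -4 - 5 = -9)
G(v) = -10 - v/4 (G(v) = -9 - (-4/(-4) + v/4) = -9 - (-4*(-1/4) + v*(1/4)) = -9 - (1 + v/4) = -9 + (-1 - v/4) = -10 - v/4)
(-177 + G(Y(3, -4) - 1*(-2)))*(-20 - 129) = (-177 + (-10 - ((-2 + 3) - 1*(-2))/4))*(-20 - 129) = (-177 + (-10 - (1 + 2)/4))*(-149) = (-177 + (-10 - 1/4*3))*(-149) = (-177 + (-10 - 3/4))*(-149) = (-177 - 43/4)*(-149) = -751/4*(-149) = 111899/4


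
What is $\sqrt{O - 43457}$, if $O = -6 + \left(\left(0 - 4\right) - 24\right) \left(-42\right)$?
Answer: $7 i \sqrt{863} \approx 205.64 i$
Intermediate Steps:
$O = 1170$ ($O = -6 + \left(-4 - 24\right) \left(-42\right) = -6 - -1176 = -6 + 1176 = 1170$)
$\sqrt{O - 43457} = \sqrt{1170 - 43457} = \sqrt{-42287} = 7 i \sqrt{863}$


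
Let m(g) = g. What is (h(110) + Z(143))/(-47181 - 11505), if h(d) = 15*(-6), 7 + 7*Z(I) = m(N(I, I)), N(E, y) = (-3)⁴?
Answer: 278/205401 ≈ 0.0013535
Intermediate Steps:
N(E, y) = 81
Z(I) = 74/7 (Z(I) = -1 + (⅐)*81 = -1 + 81/7 = 74/7)
h(d) = -90
(h(110) + Z(143))/(-47181 - 11505) = (-90 + 74/7)/(-47181 - 11505) = -556/7/(-58686) = -556/7*(-1/58686) = 278/205401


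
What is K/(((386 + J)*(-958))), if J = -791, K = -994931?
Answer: -994931/387990 ≈ -2.5643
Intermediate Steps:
K/(((386 + J)*(-958))) = -994931*(-1/(958*(386 - 791))) = -994931/((-405*(-958))) = -994931/387990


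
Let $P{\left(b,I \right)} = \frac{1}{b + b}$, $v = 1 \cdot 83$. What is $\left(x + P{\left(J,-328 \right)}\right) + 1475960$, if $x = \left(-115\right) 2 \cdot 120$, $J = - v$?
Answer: $\frac{240427759}{166} \approx 1.4484 \cdot 10^{6}$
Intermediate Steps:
$v = 83$
$J = -83$ ($J = \left(-1\right) 83 = -83$)
$P{\left(b,I \right)} = \frac{1}{2 b}$
$x = -27600$ ($x = \left(-230\right) 120 = -27600$)
$\left(x + P{\left(J,-328 \right)}\right) + 1475960 = \left(-27600 + \frac{1}{2 \left(-83\right)}\right) + 1475960 = \left(-27600 + \frac{1}{2} \left(- \frac{1}{83}\right)\right) + 1475960 = \left(-27600 - \frac{1}{166}\right) + 1475960 = - \frac{4581601}{166} + 1475960 = \frac{240427759}{166}$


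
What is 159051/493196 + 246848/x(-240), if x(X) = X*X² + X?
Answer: 129813421877/426128741940 ≈ 0.30463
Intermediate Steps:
x(X) = X + X³ (x(X) = X³ + X = X + X³)
159051/493196 + 246848/x(-240) = 159051/493196 + 246848/(-240 + (-240)³) = 159051*(1/493196) + 246848/(-240 - 13824000) = 159051/493196 + 246848/(-13824240) = 159051/493196 + 246848*(-1/13824240) = 159051/493196 - 15428/864015 = 129813421877/426128741940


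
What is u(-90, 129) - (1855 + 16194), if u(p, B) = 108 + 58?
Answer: -17883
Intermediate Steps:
u(p, B) = 166
u(-90, 129) - (1855 + 16194) = 166 - (1855 + 16194) = 166 - 1*18049 = 166 - 18049 = -17883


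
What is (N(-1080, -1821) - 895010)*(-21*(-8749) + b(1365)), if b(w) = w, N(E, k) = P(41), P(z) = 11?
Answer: -165658944906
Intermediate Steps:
N(E, k) = 11
(N(-1080, -1821) - 895010)*(-21*(-8749) + b(1365)) = (11 - 895010)*(-21*(-8749) + 1365) = -894999*(183729 + 1365) = -894999*185094 = -165658944906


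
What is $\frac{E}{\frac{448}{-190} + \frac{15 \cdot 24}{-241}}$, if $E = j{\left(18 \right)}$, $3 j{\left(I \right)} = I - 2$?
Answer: $- \frac{45790}{33069} \approx -1.3847$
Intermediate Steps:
$j{\left(I \right)} = - \frac{2}{3} + \frac{I}{3}$ ($j{\left(I \right)} = \frac{I - 2}{3} = \frac{-2 + I}{3} = - \frac{2}{3} + \frac{I}{3}$)
$E = \frac{16}{3}$ ($E = - \frac{2}{3} + \frac{1}{3} \cdot 18 = - \frac{2}{3} + 6 = \frac{16}{3} \approx 5.3333$)
$\frac{E}{\frac{448}{-190} + \frac{15 \cdot 24}{-241}} = \frac{16}{3 \left(\frac{448}{-190} + \frac{15 \cdot 24}{-241}\right)} = \frac{16}{3 \left(448 \left(- \frac{1}{190}\right) + 360 \left(- \frac{1}{241}\right)\right)} = \frac{16}{3 \left(- \frac{224}{95} - \frac{360}{241}\right)} = \frac{16}{3 \left(- \frac{88184}{22895}\right)} = \frac{16}{3} \left(- \frac{22895}{88184}\right) = - \frac{45790}{33069}$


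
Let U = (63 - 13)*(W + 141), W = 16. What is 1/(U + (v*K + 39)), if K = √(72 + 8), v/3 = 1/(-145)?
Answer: 33173245/261703729661 + 348*√5/261703729661 ≈ 0.00012676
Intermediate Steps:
v = -3/145 (v = 3/(-145) = 3*(-1/145) = -3/145 ≈ -0.020690)
K = 4*√5 (K = √80 = 4*√5 ≈ 8.9443)
U = 7850 (U = (63 - 13)*(16 + 141) = 50*157 = 7850)
1/(U + (v*K + 39)) = 1/(7850 + (-12*√5/145 + 39)) = 1/(7850 + (39 - 12*√5/145)) = 1/(7889 - 12*√5/145)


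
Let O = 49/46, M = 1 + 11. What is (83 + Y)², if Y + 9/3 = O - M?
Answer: 10093329/2116 ≈ 4770.0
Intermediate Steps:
M = 12
O = 49/46 (O = 49*(1/46) = 49/46 ≈ 1.0652)
Y = -641/46 (Y = -3 + (49/46 - 1*12) = -3 + (49/46 - 12) = -3 - 503/46 = -641/46 ≈ -13.935)
(83 + Y)² = (83 - 641/46)² = (3177/46)² = 10093329/2116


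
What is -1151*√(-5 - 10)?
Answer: -1151*I*√15 ≈ -4457.8*I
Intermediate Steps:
-1151*√(-5 - 10) = -1151*I*√15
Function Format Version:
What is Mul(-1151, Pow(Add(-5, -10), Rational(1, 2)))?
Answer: Mul(-1151, I, Pow(15, Rational(1, 2))) ≈ Mul(-4457.8, I)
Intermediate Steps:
Mul(-1151, Pow(Add(-5, -10), Rational(1, 2))) = Mul(-1151, Pow(-15, Rational(1, 2))) = Mul(-1151, Mul(I, Pow(15, Rational(1, 2)))) = Mul(-1151, I, Pow(15, Rational(1, 2)))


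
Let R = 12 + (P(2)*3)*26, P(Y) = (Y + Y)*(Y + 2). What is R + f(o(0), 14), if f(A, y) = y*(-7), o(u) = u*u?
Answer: 1162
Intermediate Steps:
o(u) = u**2
P(Y) = 2*Y*(2 + Y) (P(Y) = (2*Y)*(2 + Y) = 2*Y*(2 + Y))
f(A, y) = -7*y
R = 1260 (R = 12 + ((2*2*(2 + 2))*3)*26 = 12 + ((2*2*4)*3)*26 = 12 + (16*3)*26 = 12 + 48*26 = 12 + 1248 = 1260)
R + f(o(0), 14) = 1260 - 7*14 = 1260 - 98 = 1162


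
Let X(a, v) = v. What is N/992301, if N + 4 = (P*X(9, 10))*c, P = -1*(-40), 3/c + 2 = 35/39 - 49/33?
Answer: -17308/36715137 ≈ -0.00047141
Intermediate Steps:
c = -429/370 (c = 3/(-2 + (35/39 - 49/33)) = 3/(-2 - 84/143) = 3/(-370/143) = 3*(-143/370) = -429/370 ≈ -1.1595)
P = 40
N = -17308/37 (N = -4 + (40*10)*(-429/370) = -4 + 400*(-429/370) = -4 - 17160/37 = -17308/37 ≈ -467.78)
N/992301 = -17308/37/992301 = -17308/37*1/992301 = -17308/36715137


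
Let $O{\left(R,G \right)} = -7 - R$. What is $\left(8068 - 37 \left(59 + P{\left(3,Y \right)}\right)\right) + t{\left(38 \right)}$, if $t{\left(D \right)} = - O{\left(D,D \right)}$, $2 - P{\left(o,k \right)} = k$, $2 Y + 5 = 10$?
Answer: $\frac{11897}{2} \approx 5948.5$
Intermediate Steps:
$Y = \frac{5}{2}$ ($Y = - \frac{5}{2} + \frac{1}{2} \cdot 10 = - \frac{5}{2} + 5 = \frac{5}{2} \approx 2.5$)
$P{\left(o,k \right)} = 2 - k$
$t{\left(D \right)} = 7 + D$ ($t{\left(D \right)} = - (-7 - D) = 7 + D$)
$\left(8068 - 37 \left(59 + P{\left(3,Y \right)}\right)\right) + t{\left(38 \right)} = \left(8068 - 37 \left(59 + \left(2 - \frac{5}{2}\right)\right)\right) + \left(7 + 38\right) = \left(8068 - 37 \left(59 + \left(2 - \frac{5}{2}\right)\right)\right) + 45 = \left(8068 - 37 \left(59 - \frac{1}{2}\right)\right) + 45 = \left(8068 - \frac{4329}{2}\right) + 45 = \frac{11807}{2} + 45 = \frac{11897}{2}$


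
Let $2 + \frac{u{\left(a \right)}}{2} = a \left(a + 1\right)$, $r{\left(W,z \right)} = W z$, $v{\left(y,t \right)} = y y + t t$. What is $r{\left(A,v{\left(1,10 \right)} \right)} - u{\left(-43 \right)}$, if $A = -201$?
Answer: $-23909$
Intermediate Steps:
$v{\left(y,t \right)} = t^{2} + y^{2}$ ($v{\left(y,t \right)} = y^{2} + t^{2} = t^{2} + y^{2}$)
$u{\left(a \right)} = -4 + 2 a \left(1 + a\right)$ ($u{\left(a \right)} = -4 + 2 a \left(a + 1\right) = -4 + 2 a \left(1 + a\right)$)
$r{\left(A,v{\left(1,10 \right)} \right)} - u{\left(-43 \right)} = - 201 \left(10^{2} + 1^{2}\right) - \left(-4 + 2 \left(-43\right) + 2 \left(-43\right)^{2}\right) = - 201 \left(100 + 1\right) - \left(-4 - 86 + 2 \cdot 1849\right) = \left(-201\right) 101 - \left(-4 - 86 + 3698\right) = -20301 - 3608 = -23909$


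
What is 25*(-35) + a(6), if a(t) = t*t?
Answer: -839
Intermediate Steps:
a(t) = t²
25*(-35) + a(6) = 25*(-35) + 6² = -875 + 36 = -839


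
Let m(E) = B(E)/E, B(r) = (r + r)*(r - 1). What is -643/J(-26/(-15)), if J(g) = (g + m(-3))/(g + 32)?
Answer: 162679/47 ≈ 3461.3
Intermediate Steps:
B(r) = 2*r*(-1 + r) (B(r) = (2*r)*(-1 + r) = 2*r*(-1 + r))
m(E) = -2 + 2*E (m(E) = (2*E*(-1 + E))/E = -2 + 2*E)
J(g) = (-8 + g)/(32 + g) (J(g) = (g + (-2 + 2*(-3)))/(g + 32) = (g + (-2 - 6))/(32 + g) = (g - 8)/(32 + g) = (-8 + g)/(32 + g))
-643/J(-26/(-15)) = -643*(32 - 26/(-15))/(-8 - 26/(-15)) = -643*(32 - 26*(-1/15))/(-8 - 26*(-1/15)) = -643*(32 + 26/15)/(-8 + 26/15) = -643/(-94/15/(506/15)) = -643/((15/506)*(-94/15)) = -643/(-47/253) = -643*(-253/47) = 162679/47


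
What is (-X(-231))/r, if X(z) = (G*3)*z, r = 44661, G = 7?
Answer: 1617/14887 ≈ 0.10862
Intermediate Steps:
X(z) = 21*z (X(z) = (7*3)*z = 21*z)
(-X(-231))/r = -21*(-231)/44661 = -1*(-4851)*(1/44661) = 4851*(1/44661) = 1617/14887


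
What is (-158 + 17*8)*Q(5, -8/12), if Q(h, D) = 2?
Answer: -44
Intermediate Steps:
(-158 + 17*8)*Q(5, -8/12) = (-158 + 17*8)*2 = (-158 + 136)*2 = -22*2 = -44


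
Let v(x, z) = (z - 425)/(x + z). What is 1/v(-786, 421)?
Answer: 365/4 ≈ 91.250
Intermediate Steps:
v(x, z) = (-425 + z)/(x + z)
1/v(-786, 421) = 1/((-425 + 421)/(-786 + 421)) = 1/(-4/(-365)) = 1/(-1/365*(-4)) = 1/(4/365) = 365/4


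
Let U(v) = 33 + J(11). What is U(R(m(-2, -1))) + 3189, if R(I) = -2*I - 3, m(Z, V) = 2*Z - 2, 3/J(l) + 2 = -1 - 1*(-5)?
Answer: 6447/2 ≈ 3223.5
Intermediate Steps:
J(l) = 3/2 (J(l) = 3/(-2 + (-1 - 1*(-5))) = 3/(-2 + (-1 + 5)) = 3/(-2 + 4) = 3/2)
m(Z, V) = -2 + 2*Z
R(I) = -3 - 2*I
U(v) = 69/2 (U(v) = 33 + 3/2 = 69/2)
U(R(m(-2, -1))) + 3189 = 69/2 + 3189 = 6447/2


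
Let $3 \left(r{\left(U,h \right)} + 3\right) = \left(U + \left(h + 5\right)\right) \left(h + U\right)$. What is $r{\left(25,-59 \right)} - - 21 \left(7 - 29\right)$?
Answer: $- \frac{409}{3} \approx -136.33$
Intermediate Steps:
$r{\left(U,h \right)} = -3 + \frac{\left(U + h\right) \left(5 + U + h\right)}{3}$ ($r{\left(U,h \right)} = -3 + \frac{\left(U + \left(h + 5\right)\right) \left(h + U\right)}{3} = -3 + \frac{\left(U + \left(5 + h\right)\right) \left(U + h\right)}{3} = -3 + \frac{\left(5 + U + h\right) \left(U + h\right)}{3} = -3 + \frac{\left(U + h\right) \left(5 + U + h\right)}{3}$)
$r{\left(25,-59 \right)} - - 21 \left(7 - 29\right) = \left(-3 + \frac{25^{2}}{3} + \frac{\left(-59\right)^{2}}{3} + \frac{5}{3} \cdot 25 + \frac{5}{3} \left(-59\right) + \frac{2}{3} \cdot 25 \left(-59\right)\right) - - 21 \left(7 - 29\right) = \left(-3 + \frac{1}{3} \cdot 625 + \frac{1}{3} \cdot 3481 + \frac{125}{3} - \frac{295}{3} - \frac{2950}{3}\right) - \left(-21\right) \left(-22\right) = \left(-3 + \frac{625}{3} + \frac{3481}{3} + \frac{125}{3} - \frac{295}{3} - \frac{2950}{3}\right) - 462 = \frac{977}{3} - 462 = - \frac{409}{3}$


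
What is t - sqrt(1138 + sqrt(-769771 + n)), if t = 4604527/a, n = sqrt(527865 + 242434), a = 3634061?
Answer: 4604527/3634061 - sqrt(1138 + I*sqrt(769771 - sqrt(770299))) ≈ -34.612 - 12.22*I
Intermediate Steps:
n = sqrt(770299) ≈ 877.67
t = 4604527/3634061 ≈ 1.2670
t - sqrt(1138 + sqrt(-769771 + n)) = 4604527/3634061 - sqrt(1138 + sqrt(-769771 + sqrt(770299)))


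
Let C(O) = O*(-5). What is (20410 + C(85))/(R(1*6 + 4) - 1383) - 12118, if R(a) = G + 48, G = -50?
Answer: -3360683/277 ≈ -12132.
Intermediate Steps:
R(a) = -2 (R(a) = -50 + 48 = -2)
C(O) = -5*O
(20410 + C(85))/(R(1*6 + 4) - 1383) - 12118 = (20410 - 5*85)/(-2 - 1383) - 12118 = (20410 - 425)/(-1385) - 12118 = 19985*(-1/1385) - 12118 = -3997/277 - 12118 = -3360683/277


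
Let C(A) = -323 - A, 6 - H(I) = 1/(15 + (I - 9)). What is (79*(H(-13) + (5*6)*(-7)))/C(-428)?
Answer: -112733/735 ≈ -153.38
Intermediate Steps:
H(I) = 6 - 1/(6 + I) (H(I) = 6 - 1/(15 + (I - 9)) = 6 - 1/(15 + (-9 + I)) = 6 - 1/(6 + I))
(79*(H(-13) + (5*6)*(-7)))/C(-428) = (79*((35 + 6*(-13))/(6 - 13) + (5*6)*(-7)))/(-323 - 1*(-428)) = (79*((35 - 78)/(-7) + 30*(-7)))/(-323 + 428) = (79*(-⅐*(-43) - 210))/105 = (79*(43/7 - 210))*(1/105) = (79*(-1427/7))*(1/105) = -112733/7*1/105 = -112733/735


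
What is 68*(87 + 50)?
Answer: 9316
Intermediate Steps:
68*(87 + 50) = 68*137 = 9316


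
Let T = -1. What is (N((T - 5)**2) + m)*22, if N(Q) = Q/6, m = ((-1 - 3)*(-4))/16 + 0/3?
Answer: 154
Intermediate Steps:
m = 1 (m = -4*(-4)*(1/16) + 0*(1/3) = 16*(1/16) + 0 = 1 + 0 = 1)
N(Q) = Q/6 (N(Q) = Q*(1/6) = Q/6)
(N((T - 5)**2) + m)*22 = ((-1 - 5)**2/6 + 1)*22 = ((1/6)*(-6)**2 + 1)*22 = ((1/6)*36 + 1)*22 = (6 + 1)*22 = 7*22 = 154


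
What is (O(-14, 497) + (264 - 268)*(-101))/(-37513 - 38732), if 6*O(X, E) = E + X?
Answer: -19/2990 ≈ -0.0063545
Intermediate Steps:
O(X, E) = E/6 + X/6 (O(X, E) = (E + X)/6 = E/6 + X/6)
(O(-14, 497) + (264 - 268)*(-101))/(-37513 - 38732) = (((⅙)*497 + (⅙)*(-14)) + (264 - 268)*(-101))/(-37513 - 38732) = ((497/6 - 7/3) - 4*(-101))/(-76245) = (161/2 + 404)*(-1/76245) = (969/2)*(-1/76245) = -19/2990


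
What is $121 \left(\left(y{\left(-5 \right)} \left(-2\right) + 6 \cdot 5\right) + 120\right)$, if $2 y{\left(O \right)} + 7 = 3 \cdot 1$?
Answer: $18634$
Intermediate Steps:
$y{\left(O \right)} = -2$ ($y{\left(O \right)} = - \frac{7}{2} + \frac{3 \cdot 1}{2} = - \frac{7}{2} + \frac{1}{2} \cdot 3 = - \frac{7}{2} + \frac{3}{2} = -2$)
$121 \left(\left(y{\left(-5 \right)} \left(-2\right) + 6 \cdot 5\right) + 120\right) = 121 \left(\left(\left(-2\right) \left(-2\right) + 6 \cdot 5\right) + 120\right) = 121 \left(\left(4 + 30\right) + 120\right) = 121 \left(34 + 120\right) = 121 \cdot 154 = 18634$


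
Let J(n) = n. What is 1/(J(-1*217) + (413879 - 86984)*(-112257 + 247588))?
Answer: 1/44239027028 ≈ 2.2604e-11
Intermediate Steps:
1/(J(-1*217) + (413879 - 86984)*(-112257 + 247588)) = 1/(-1*217 + (413879 - 86984)*(-112257 + 247588)) = 1/(-217 + 326895*135331) = 1/(-217 + 44239027245) = 1/44239027028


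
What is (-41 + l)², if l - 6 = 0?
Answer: 1225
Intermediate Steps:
l = 6 (l = 6 + 0 = 6)
(-41 + l)² = (-41 + 6)² = (-35)² = 1225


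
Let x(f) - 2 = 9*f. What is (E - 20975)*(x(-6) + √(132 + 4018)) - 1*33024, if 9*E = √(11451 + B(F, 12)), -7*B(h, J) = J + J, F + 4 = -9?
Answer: -33024 + (52 - 5*√166)*(1321425 - √560931)/63 ≈ -2.9340e+5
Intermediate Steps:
F = -13 (F = -4 - 9 = -13)
B(h, J) = -2*J/7 (B(h, J) = -(J + J)/7 = -2*J/7)
x(f) = 2 + 9*f
E = √560931/63 (E = √(11451 - 2/7*12)/9 = √(11451 - 24/7)/9 = √(80133/7)/9 = (√560931/7)/9 = √560931/63 ≈ 11.888)
(E - 20975)*(x(-6) + √(132 + 4018)) - 1*33024 = (√560931/63 - 20975)*((2 + 9*(-6)) + √(132 + 4018)) - 1*33024 = (-20975 + √560931/63)*((2 - 54) + √4150) - 33024 = (-20975 + √560931/63)*(-52 + 5*√166) - 33024 = -33024 + (-20975 + √560931/63)*(-52 + 5*√166)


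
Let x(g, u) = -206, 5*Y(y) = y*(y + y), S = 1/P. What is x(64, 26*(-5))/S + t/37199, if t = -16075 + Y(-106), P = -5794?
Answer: 221996878277/185995 ≈ 1.1936e+6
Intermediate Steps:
S = -1/5794 (S = 1/(-5794) = -1/5794 ≈ -0.00017259)
Y(y) = 2*y**2/5 (Y(y) = (y*(y + y))/5 = (y*(2*y))/5 = (2*y**2)/5 = 2*y**2/5)
t = -57903/5 (t = -16075 + (2/5)*(-106)**2 = -16075 + (2/5)*11236 = -16075 + 22472/5 = -57903/5 ≈ -11581.)
x(64, 26*(-5))/S + t/37199 = -206/(-1/5794) - 57903/5/37199 = -206*(-5794) - 57903/5*1/37199 = 1193564 - 57903/185995 = 221996878277/185995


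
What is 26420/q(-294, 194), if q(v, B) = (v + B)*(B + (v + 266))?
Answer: -1321/830 ≈ -1.5916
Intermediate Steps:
q(v, B) = (B + v)*(266 + B + v) (q(v, B) = (B + v)*(B + (266 + v)) = (B + v)*(266 + B + v))
26420/q(-294, 194) = 26420/(194² + (-294)² + 266*194 + 266*(-294) + 2*194*(-294)) = 26420/(37636 + 86436 + 51604 - 78204 - 114072) = 26420/(-16600) = 26420*(-1/16600) = -1321/830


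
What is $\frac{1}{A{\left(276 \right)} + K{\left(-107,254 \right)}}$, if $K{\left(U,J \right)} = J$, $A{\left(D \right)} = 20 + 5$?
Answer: $\frac{1}{279} \approx 0.0035842$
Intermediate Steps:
$A{\left(D \right)} = 25$
$\frac{1}{A{\left(276 \right)} + K{\left(-107,254 \right)}} = \frac{1}{25 + 254} = \frac{1}{279}$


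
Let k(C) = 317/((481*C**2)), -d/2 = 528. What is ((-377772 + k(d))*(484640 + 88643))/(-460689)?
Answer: 116164049089065587305/247104557466624 ≈ 4.7010e+5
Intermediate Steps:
d = -1056 (d = -2*528 = -1056)
k(C) = 317/(481*C**2) (k(C) = 317*(1/(481*C**2)) = 317/(481*C**2))
((-377772 + k(d))*(484640 + 88643))/(-460689) = ((-377772 + (317/481)/(-1056)**2)*(484640 + 88643))/(-460689) = ((-377772 + (317/481)*(1/1115136))*573283)*(-1/460689) = ((-377772 + 317/536380416)*573283)*(-1/460689) = -202629502512835/536380416*573283*(-1/460689) = -116164049089065587305/536380416*(-1/460689) = 116164049089065587305/247104557466624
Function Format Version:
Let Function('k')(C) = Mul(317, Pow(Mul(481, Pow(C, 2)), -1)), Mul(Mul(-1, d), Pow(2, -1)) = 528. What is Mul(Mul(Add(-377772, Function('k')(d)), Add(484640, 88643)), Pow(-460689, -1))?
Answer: Rational(116164049089065587305, 247104557466624) ≈ 4.7010e+5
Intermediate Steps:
d = -1056 (d = Mul(-2, 528) = -1056)
Function('k')(C) = Mul(Rational(317, 481), Pow(C, -2)) (Function('k')(C) = Mul(317, Mul(Rational(1, 481), Pow(C, -2))) = Mul(Rational(317, 481), Pow(C, -2)))
Mul(Mul(Add(-377772, Function('k')(d)), Add(484640, 88643)), Pow(-460689, -1)) = Mul(Mul(Add(-377772, Mul(Rational(317, 481), Pow(-1056, -2))), Add(484640, 88643)), Pow(-460689, -1)) = Mul(Mul(Add(-377772, Mul(Rational(317, 481), Rational(1, 1115136))), 573283), Rational(-1, 460689)) = Mul(Mul(Add(-377772, Rational(317, 536380416)), 573283), Rational(-1, 460689)) = Mul(Mul(Rational(-202629502512835, 536380416), 573283), Rational(-1, 460689)) = Mul(Rational(-116164049089065587305, 536380416), Rational(-1, 460689)) = Rational(116164049089065587305, 247104557466624)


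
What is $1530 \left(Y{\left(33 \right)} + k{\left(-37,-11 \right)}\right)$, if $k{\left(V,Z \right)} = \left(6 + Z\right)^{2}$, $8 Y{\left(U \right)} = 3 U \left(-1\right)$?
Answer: $\frac{77265}{4} \approx 19316.0$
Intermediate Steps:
$Y{\left(U \right)} = - \frac{3 U}{8}$ ($Y{\left(U \right)} = \frac{3 U \left(-1\right)}{8} = \frac{\left(-3\right) U}{8} = - \frac{3 U}{8}$)
$1530 \left(Y{\left(33 \right)} + k{\left(-37,-11 \right)}\right) = 1530 \left(\left(- \frac{3}{8}\right) 33 + \left(6 - 11\right)^{2}\right) = 1530 \left(- \frac{99}{8} + \left(-5\right)^{2}\right) = 1530 \left(- \frac{99}{8} + 25\right) = 1530 \cdot \frac{101}{8} = \frac{77265}{4}$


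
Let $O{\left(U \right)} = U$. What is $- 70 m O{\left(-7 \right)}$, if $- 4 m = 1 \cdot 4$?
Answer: $-490$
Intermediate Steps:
$m = -1$ ($m = - \frac{1 \cdot 4}{4} = \left(- \frac{1}{4}\right) 4 = -1$)
$- 70 m O{\left(-7 \right)} = \left(-70\right) \left(-1\right) \left(-7\right) = 70 \left(-7\right) = -490$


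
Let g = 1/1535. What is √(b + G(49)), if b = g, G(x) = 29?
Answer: 2*√17083015/1535 ≈ 5.3852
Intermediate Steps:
g = 1/1535 ≈ 0.00065147
b = 1/1535 ≈ 0.00065147
√(b + G(49)) = √(1/1535 + 29) = √(44516/1535) = 2*√17083015/1535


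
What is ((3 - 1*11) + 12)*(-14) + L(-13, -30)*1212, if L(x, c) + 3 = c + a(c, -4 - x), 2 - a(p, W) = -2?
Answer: -35204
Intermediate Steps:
a(p, W) = 4 (a(p, W) = 2 - 1*(-2) = 2 + 2 = 4)
L(x, c) = 1 + c (L(x, c) = -3 + (c + 4) = -3 + (4 + c) = 1 + c)
((3 - 1*11) + 12)*(-14) + L(-13, -30)*1212 = ((3 - 1*11) + 12)*(-14) + (1 - 30)*1212 = ((3 - 11) + 12)*(-14) - 29*1212 = (-8 + 12)*(-14) - 35148 = 4*(-14) - 35148 = -56 - 35148 = -35204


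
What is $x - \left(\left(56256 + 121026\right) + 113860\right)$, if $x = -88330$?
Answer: $-379472$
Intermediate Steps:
$x - \left(\left(56256 + 121026\right) + 113860\right) = -88330 - \left(\left(56256 + 121026\right) + 113860\right) = -88330 - \left(177282 + 113860\right) = -88330 - 291142 = -379472$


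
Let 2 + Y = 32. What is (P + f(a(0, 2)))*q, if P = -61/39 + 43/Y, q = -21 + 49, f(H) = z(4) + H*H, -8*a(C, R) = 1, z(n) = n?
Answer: 113127/1040 ≈ 108.78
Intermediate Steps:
Y = 30 (Y = -2 + 32 = 30)
a(C, R) = -⅛ (a(C, R) = -⅛*1 = -⅛)
f(H) = 4 + H² (f(H) = 4 + H*H = 4 + H²)
q = 28
P = -17/130 (P = -61/39 + 43/30 = -17/130 ≈ -0.13077)
(P + f(a(0, 2)))*q = (-17/130 + (4 + (-⅛)²))*28 = (-17/130 + (4 + 1/64))*28 = (-17/130 + 257/64)*28 = (16161/4160)*28 = 113127/1040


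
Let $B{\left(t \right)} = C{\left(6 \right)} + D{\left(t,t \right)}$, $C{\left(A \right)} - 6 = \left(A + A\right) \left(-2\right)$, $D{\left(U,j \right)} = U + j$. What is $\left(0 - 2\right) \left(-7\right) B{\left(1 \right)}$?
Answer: $-224$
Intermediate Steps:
$C{\left(A \right)} = 6 - 4 A$ ($C{\left(A \right)} = 6 + \left(A + A\right) \left(-2\right) = 6 + 2 A \left(-2\right) = 6 - 4 A$)
$B{\left(t \right)} = -18 + 2 t$ ($B{\left(t \right)} = \left(6 - 24\right) + \left(t + t\right) = \left(6 - 24\right) + 2 t = -18 + 2 t$)
$\left(0 - 2\right) \left(-7\right) B{\left(1 \right)} = \left(0 - 2\right) \left(-7\right) \left(-18 + 2 \cdot 1\right) = \left(-2\right) \left(-7\right) \left(-18 + 2\right) = 14 \left(-16\right) = -224$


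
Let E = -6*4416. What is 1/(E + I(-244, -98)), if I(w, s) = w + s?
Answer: -1/26838 ≈ -3.7261e-5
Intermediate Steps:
E = -26496
I(w, s) = s + w
1/(E + I(-244, -98)) = 1/(-26496 + (-98 - 244)) = 1/(-26496 - 342) = 1/(-26838) = -1/26838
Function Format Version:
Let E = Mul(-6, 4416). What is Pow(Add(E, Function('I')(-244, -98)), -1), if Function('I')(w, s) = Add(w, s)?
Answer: Rational(-1, 26838) ≈ -3.7261e-5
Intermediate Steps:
E = -26496
Function('I')(w, s) = Add(s, w)
Pow(Add(E, Function('I')(-244, -98)), -1) = Pow(Add(-26496, Add(-98, -244)), -1) = Pow(Add(-26496, -342), -1) = Pow(-26838, -1) = Rational(-1, 26838)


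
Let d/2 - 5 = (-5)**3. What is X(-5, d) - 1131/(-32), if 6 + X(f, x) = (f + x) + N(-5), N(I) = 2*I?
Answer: -7221/32 ≈ -225.66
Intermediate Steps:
d = -240 (d = 10 + 2*(-5)**3 = 10 + 2*(-125) = 10 - 250 = -240)
X(f, x) = -16 + f + x (X(f, x) = -6 + ((f + x) + 2*(-5)) = -6 + ((f + x) - 10) = -6 + (-10 + f + x) = -16 + f + x)
X(-5, d) - 1131/(-32) = (-16 - 5 - 240) - 1131/(-32) = -261 - 1131*(-1)/32 = -261 - 29*(-39/32) = -261 + 1131/32 = -7221/32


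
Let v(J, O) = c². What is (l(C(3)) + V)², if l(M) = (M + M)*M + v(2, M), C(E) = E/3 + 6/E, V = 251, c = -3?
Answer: 77284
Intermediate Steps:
v(J, O) = 9 (v(J, O) = (-3)² = 9)
C(E) = 6/E + E/3 (C(E) = E*(⅓) + 6/E = E/3 + 6/E = 6/E + E/3)
l(M) = 9 + 2*M² (l(M) = (M + M)*M + 9 = (2*M)*M + 9 = 2*M² + 9 = 9 + 2*M²)
(l(C(3)) + V)² = ((9 + 2*(6/3 + (⅓)*3)²) + 251)² = ((9 + 2*(6*(⅓) + 1)²) + 251)² = ((9 + 2*(2 + 1)²) + 251)² = ((9 + 2*3²) + 251)² = ((9 + 2*9) + 251)² = ((9 + 18) + 251)² = (27 + 251)² = 278² = 77284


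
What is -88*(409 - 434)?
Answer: 2200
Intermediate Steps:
-88*(409 - 434) = -88*(-25) = 2200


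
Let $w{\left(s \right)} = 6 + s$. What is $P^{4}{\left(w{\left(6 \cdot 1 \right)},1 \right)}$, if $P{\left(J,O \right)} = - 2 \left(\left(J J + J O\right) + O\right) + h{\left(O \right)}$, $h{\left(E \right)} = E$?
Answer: $9597924961$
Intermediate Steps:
$P{\left(J,O \right)} = - O - 2 J^{2} - 2 J O$ ($P{\left(J,O \right)} = - 2 \left(\left(J J + J O\right) + O\right) + O = - 2 \left(\left(J^{2} + J O\right) + O\right) + O = - 2 \left(O + J^{2} + J O\right) + O = \left(- 2 O - 2 J^{2} - 2 J O\right) + O = - O - 2 J^{2} - 2 J O$)
$P^{4}{\left(w{\left(6 \cdot 1 \right)},1 \right)} = \left(\left(-1\right) 1 - 2 \left(6 + 6 \cdot 1\right)^{2} - 2 \left(6 + 6 \cdot 1\right) 1\right)^{4} = \left(-1 - 2 \left(6 + 6\right)^{2} - 2 \left(6 + 6\right) 1\right)^{4} = \left(-1 - 2 \cdot 12^{2} - 24 \cdot 1\right)^{4} = \left(-1 - 288 - 24\right)^{4} = \left(-313\right)^{4} = 9597924961$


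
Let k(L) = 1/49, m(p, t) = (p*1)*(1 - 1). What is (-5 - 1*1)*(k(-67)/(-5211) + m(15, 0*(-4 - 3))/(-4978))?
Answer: 2/85113 ≈ 2.3498e-5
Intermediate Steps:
m(p, t) = 0 (m(p, t) = p*0 = 0)
k(L) = 1/49
(-5 - 1*1)*(k(-67)/(-5211) + m(15, 0*(-4 - 3))/(-4978)) = (-5 - 1*1)*((1/49)/(-5211) + 0/(-4978)) = (-5 - 1)*((1/49)*(-1/5211) + 0*(-1/4978)) = -6*(-1/255339 + 0) = -6*(-1/255339) = 2/85113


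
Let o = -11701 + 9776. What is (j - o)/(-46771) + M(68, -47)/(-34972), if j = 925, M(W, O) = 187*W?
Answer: -173602559/408918853 ≈ -0.42454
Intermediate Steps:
o = -1925
(j - o)/(-46771) + M(68, -47)/(-34972) = (925 - 1*(-1925))/(-46771) + (187*68)/(-34972) = (925 + 1925)*(-1/46771) + 12716*(-1/34972) = 2850*(-1/46771) - 3179/8743 = -2850/46771 - 3179/8743 = -173602559/408918853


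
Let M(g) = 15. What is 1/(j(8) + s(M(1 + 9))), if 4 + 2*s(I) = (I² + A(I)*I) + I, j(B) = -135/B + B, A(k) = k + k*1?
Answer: 8/2673 ≈ 0.0029929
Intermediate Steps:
A(k) = 2*k (A(k) = k + k = 2*k)
j(B) = B - 135/B
s(I) = -2 + I/2 + 3*I²/2 (s(I) = -2 + ((I² + (2*I)*I) + I)/2 = -2 + ((I² + 2*I²) + I)/2 = -2 + (3*I² + I)/2 = -2 + (I + 3*I²)/2 = -2 + (I/2 + 3*I²/2) = -2 + I/2 + 3*I²/2)
1/(j(8) + s(M(1 + 9))) = 1/((8 - 135/8) + (-2 + (½)*15 + (3/2)*15²)) = 1/((8 - 135*⅛) + (-2 + 15/2 + (3/2)*225)) = 1/((8 - 135/8) + (-2 + 15/2 + 675/2)) = 1/(-71/8 + 343) = 1/(2673/8) = 8/2673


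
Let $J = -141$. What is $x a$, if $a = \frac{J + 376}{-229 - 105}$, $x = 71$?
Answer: $- \frac{16685}{334} \approx -49.955$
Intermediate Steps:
$a = - \frac{235}{334}$ ($a = \frac{-141 + 376}{-229 - 105} = \frac{235}{-334} = 235 \left(- \frac{1}{334}\right) = - \frac{235}{334} \approx -0.70359$)
$x a = 71 \left(- \frac{235}{334}\right) = - \frac{16685}{334}$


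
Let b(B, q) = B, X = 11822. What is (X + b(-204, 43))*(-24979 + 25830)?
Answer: 9886918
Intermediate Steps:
(X + b(-204, 43))*(-24979 + 25830) = (11822 - 204)*(-24979 + 25830) = 11618*851 = 9886918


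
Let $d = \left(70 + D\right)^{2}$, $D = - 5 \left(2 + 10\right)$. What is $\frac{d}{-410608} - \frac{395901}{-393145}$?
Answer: $\frac{40630200827}{40357120540} \approx 1.0068$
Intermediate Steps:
$D = -60$ ($D = \left(-5\right) 12 = -60$)
$d = 100$ ($d = \left(70 - 60\right)^{2} = 10^{2} = 100$)
$\frac{d}{-410608} - \frac{395901}{-393145} = \frac{100}{-410608} - \frac{395901}{-393145} = 100 \left(- \frac{1}{410608}\right) - - \frac{395901}{393145} = - \frac{25}{102652} + \frac{395901}{393145} = \frac{40630200827}{40357120540}$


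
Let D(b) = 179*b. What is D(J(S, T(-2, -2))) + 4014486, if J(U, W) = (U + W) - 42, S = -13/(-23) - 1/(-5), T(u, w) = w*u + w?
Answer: 460858242/115 ≈ 4.0075e+6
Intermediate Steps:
T(u, w) = w + u*w (T(u, w) = u*w + w = w + u*w)
S = 88/115 (S = -13*(-1/23) - 1*(-⅕) = 13/23 + ⅕ = 88/115 ≈ 0.76522)
J(U, W) = -42 + U + W
D(J(S, T(-2, -2))) + 4014486 = 179*(-42 + 88/115 - 2*(1 - 2)) + 4014486 = 179*(-42 + 88/115 - 2*(-1)) + 4014486 = 179*(-42 + 88/115 + 2) + 4014486 = 179*(-4512/115) + 4014486 = -807648/115 + 4014486 = 460858242/115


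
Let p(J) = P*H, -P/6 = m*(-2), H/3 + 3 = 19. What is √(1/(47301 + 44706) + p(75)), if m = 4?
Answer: √2167113750767/30669 ≈ 48.000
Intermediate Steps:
H = 48 (H = -9 + 3*19 = -9 + 57 = 48)
P = 48 (P = -24*(-2) = -6*(-8) = 48)
p(J) = 2304 (p(J) = 48*48 = 2304)
√(1/(47301 + 44706) + p(75)) = √(1/(47301 + 44706) + 2304) = √(1/92007 + 2304) = √(211984129/92007) = √2167113750767/30669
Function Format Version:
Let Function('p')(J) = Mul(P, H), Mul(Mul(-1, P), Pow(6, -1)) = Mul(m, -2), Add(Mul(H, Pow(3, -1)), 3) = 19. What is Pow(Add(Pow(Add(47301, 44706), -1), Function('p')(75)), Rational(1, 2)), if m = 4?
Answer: Mul(Rational(1, 30669), Pow(2167113750767, Rational(1, 2))) ≈ 48.000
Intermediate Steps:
H = 48 (H = Add(-9, Mul(3, 19)) = Add(-9, 57) = 48)
P = 48 (P = Mul(-6, Mul(4, -2)) = Mul(-6, -8) = 48)
Function('p')(J) = 2304 (Function('p')(J) = Mul(48, 48) = 2304)
Pow(Add(Pow(Add(47301, 44706), -1), Function('p')(75)), Rational(1, 2)) = Pow(Add(Pow(Add(47301, 44706), -1), 2304), Rational(1, 2)) = Pow(Add(Pow(92007, -1), 2304), Rational(1, 2)) = Pow(Add(Rational(1, 92007), 2304), Rational(1, 2)) = Pow(Rational(211984129, 92007), Rational(1, 2)) = Mul(Rational(1, 30669), Pow(2167113750767, Rational(1, 2)))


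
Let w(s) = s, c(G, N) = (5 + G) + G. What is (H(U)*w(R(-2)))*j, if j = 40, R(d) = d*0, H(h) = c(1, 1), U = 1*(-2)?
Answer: 0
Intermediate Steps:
U = -2
c(G, N) = 5 + 2*G
H(h) = 7 (H(h) = 5 + 2*1 = 5 + 2 = 7)
R(d) = 0
(H(U)*w(R(-2)))*j = (7*0)*40 = 0*40 = 0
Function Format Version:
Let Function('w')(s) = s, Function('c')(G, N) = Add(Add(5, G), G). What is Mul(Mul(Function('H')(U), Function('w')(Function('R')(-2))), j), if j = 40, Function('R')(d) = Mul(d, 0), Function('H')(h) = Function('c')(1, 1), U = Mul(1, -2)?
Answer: 0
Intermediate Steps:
U = -2
Function('c')(G, N) = Add(5, Mul(2, G))
Function('H')(h) = 7 (Function('H')(h) = Add(5, Mul(2, 1)) = Add(5, 2) = 7)
Function('R')(d) = 0
Mul(Mul(Function('H')(U), Function('w')(Function('R')(-2))), j) = Mul(Mul(7, 0), 40) = Mul(0, 40) = 0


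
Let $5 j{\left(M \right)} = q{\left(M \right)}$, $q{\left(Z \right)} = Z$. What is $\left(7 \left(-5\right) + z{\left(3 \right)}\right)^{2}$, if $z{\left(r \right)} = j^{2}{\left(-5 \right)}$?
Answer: $1156$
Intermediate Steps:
$j{\left(M \right)} = \frac{M}{5}$
$z{\left(r \right)} = 1$ ($z{\left(r \right)} = \left(\frac{1}{5} \left(-5\right)\right)^{2} = \left(-1\right)^{2} = 1$)
$\left(7 \left(-5\right) + z{\left(3 \right)}\right)^{2} = \left(7 \left(-5\right) + 1\right)^{2} = \left(-35 + 1\right)^{2} = \left(-34\right)^{2} = 1156$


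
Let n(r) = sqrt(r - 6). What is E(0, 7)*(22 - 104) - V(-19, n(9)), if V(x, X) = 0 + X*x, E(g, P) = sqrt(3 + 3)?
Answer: -82*sqrt(6) + 19*sqrt(3) ≈ -167.95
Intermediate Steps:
E(g, P) = sqrt(6)
n(r) = sqrt(-6 + r)
V(x, X) = X*x
E(0, 7)*(22 - 104) - V(-19, n(9)) = sqrt(6)*(22 - 104) - sqrt(-6 + 9)*(-19) = sqrt(6)*(-82) - sqrt(3)*(-19) = -82*sqrt(6) - (-19)*sqrt(3) = -82*sqrt(6) + 19*sqrt(3)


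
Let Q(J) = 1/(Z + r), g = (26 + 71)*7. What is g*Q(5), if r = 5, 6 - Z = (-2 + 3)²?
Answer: 679/10 ≈ 67.900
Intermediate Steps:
Z = 5 (Z = 6 - (-2 + 3)² = 6 - 1*1² = 6 - 1*1 = 6 - 1 = 5)
g = 679 (g = 97*7 = 679)
Q(J) = ⅒ (Q(J) = 1/(5 + 5) = 1/10 = ⅒)
g*Q(5) = 679*(⅒) = 679/10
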